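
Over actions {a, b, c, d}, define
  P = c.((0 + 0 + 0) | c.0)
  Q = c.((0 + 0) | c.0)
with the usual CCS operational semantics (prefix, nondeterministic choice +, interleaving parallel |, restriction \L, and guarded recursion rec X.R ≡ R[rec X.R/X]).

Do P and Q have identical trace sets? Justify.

trace-equivalent

P's transition system — 3 states:
  m0 = c.((0 + 0 + 0) | c.0) :: -c-> m1
  m1 = (0 + 0 + 0) | c.0 :: -c-> m2
  m2 = (0 + 0 + 0) | 0 :: ∅
Q's transition system — 3 states:
  n0 = c.((0 + 0) | c.0) :: -c-> n1
  n1 = (0 + 0) | c.0 :: -c-> n2
  n2 = (0 + 0) | 0 :: ∅
Partition-refinement fixed point:
  B0 = {m0, n0}
  B1 = {m1, n1}
  B2 = {m2, n2}
m0 ∈ B0, n0 ∈ B0 → same block
Bisimilar ⇒ trace-equivalent.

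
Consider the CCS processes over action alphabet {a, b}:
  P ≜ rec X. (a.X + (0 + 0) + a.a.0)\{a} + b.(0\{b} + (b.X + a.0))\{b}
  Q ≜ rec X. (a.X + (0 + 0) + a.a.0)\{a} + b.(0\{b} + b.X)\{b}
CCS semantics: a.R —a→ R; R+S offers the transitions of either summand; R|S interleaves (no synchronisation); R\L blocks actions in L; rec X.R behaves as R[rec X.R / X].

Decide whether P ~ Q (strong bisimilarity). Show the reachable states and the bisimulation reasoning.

LTS(P): 3 reachable states
  s0 = rec X. (a.X + (0 + 0) + a.a.0)\{a} + b.(0\{b} + (b.X + a.0))\{b} → -b-> s1
  s1 = (0\{b} + (b.(rec X. (a.X + (0 + 0) + a.a.0)\{a} + b.(0\{b} + (b.X + a.0))\{b}) + a.0))\{b} → -a-> s2
  s2 = 0\{b} → ·
LTS(Q): 2 reachable states
  t0 = rec X. (a.X + (0 + 0) + a.a.0)\{a} + b.(0\{b} + b.X)\{b} → -b-> t1
  t1 = (0\{b} + b.(rec X. (a.X + (0 + 0) + a.a.0)\{a} + b.(0\{b} + b.X)\{b}))\{b} → ·
Partition-refinement fixed point:
  B0 = {s0}
  B1 = {s1}
  B2 = {s2, t1}
  B3 = {t0}
s0 ∈ B0, t0 ∈ B3 → different blocks

not bisimilar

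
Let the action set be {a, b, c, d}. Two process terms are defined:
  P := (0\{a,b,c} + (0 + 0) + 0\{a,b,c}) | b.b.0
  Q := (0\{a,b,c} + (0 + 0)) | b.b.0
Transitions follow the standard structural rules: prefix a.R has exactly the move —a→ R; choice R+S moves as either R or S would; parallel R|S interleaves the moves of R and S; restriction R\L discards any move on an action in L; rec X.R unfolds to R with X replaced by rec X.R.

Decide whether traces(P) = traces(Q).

LTS(P): 3 reachable states
  p0 = (0\{a,b,c} + (0 + 0) + 0\{a,b,c}) | b.b.0 :: ··b··> p1
  p1 = (0\{a,b,c} + (0 + 0) + 0\{a,b,c}) | b.0 :: ··b··> p2
  p2 = (0\{a,b,c} + (0 + 0) + 0\{a,b,c}) | 0 :: deadlocked
LTS(Q): 3 reachable states
  q0 = (0\{a,b,c} + (0 + 0)) | b.b.0 :: ··b··> q1
  q1 = (0\{a,b,c} + (0 + 0)) | b.0 :: ··b··> q2
  q2 = (0\{a,b,c} + (0 + 0)) | 0 :: deadlocked
Coarsest stable partition (strong bisimilarity classes):
  B0 = {p0, q0}
  B1 = {p1, q1}
  B2 = {p2, q2}
p0 ∈ B0, q0 ∈ B0 → same block
Bisimilar ⇒ trace-equivalent.

traces(P) = traces(Q)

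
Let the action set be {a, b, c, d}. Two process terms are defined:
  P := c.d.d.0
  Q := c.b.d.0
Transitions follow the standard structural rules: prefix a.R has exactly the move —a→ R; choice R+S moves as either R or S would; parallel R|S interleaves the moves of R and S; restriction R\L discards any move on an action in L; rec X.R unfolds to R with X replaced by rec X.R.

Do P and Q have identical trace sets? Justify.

P's transition system — 4 states:
  u0 = c.d.d.0 → ··c··> u1
  u1 = d.d.0 → ··d··> u2
  u2 = d.0 → ··d··> u3
  u3 = 0 → deadlocked
Q's transition system — 4 states:
  v0 = c.b.d.0 → ··c··> v1
  v1 = b.d.0 → ··b··> v2
  v2 = d.0 → ··d··> v3
  v3 = 0 → deadlocked
Executing cd from P (initial set {u0}):
  step 1 (c): {u1}
  step 2 (d): {u2}
  — P admits the full trace.
Executing cd from Q (initial set {v0}):
  step 1 (c): {v1}
  step 2 (d): no successor for Q

NO — witness ⟨cd⟩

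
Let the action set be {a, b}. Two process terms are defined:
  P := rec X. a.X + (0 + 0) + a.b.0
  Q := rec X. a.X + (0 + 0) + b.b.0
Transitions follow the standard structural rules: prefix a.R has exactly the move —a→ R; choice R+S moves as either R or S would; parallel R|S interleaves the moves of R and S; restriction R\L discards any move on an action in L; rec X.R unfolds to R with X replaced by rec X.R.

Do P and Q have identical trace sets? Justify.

P's transition system — 3 states:
  p0 = rec X. a.X + (0 + 0) + a.b.0 :: —a→ p0, —a→ p1
  p1 = b.0 :: —b→ p2
  p2 = 0 :: stopped
Q's transition system — 3 states:
  q0 = rec X. a.X + (0 + 0) + b.b.0 :: —a→ q0, —b→ q1
  q1 = b.0 :: —b→ q2
  q2 = 0 :: stopped
Trace ⟨b⟩ through Q, begin at {q0}:
  step 1 (b): {q1}
  — Q admits the full trace.
Trace ⟨b⟩ through P, begin at {p0}:
  step 1 (b): no successor for P

NO — witness ⟨b⟩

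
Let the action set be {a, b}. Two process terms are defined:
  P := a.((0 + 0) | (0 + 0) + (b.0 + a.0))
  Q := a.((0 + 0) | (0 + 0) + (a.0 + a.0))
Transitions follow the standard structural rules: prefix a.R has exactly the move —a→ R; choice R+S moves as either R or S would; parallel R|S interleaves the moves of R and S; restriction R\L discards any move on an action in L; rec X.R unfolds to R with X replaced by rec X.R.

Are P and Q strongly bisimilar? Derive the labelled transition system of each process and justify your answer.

not bisimilar

Reachable graph of P (3 states):
  m0 = a.((0 + 0) | (0 + 0) + (b.0 + a.0)) :: ··a··> m1
  m1 = (0 + 0) | (0 + 0) + (b.0 + a.0) :: ··a··> m2, ··b··> m2
  m2 = 0 :: ·
Reachable graph of Q (3 states):
  n0 = a.((0 + 0) | (0 + 0) + (a.0 + a.0)) :: ··a··> n1
  n1 = (0 + 0) | (0 + 0) + (a.0 + a.0) :: ··a··> n2
  n2 = 0 :: ·
Bisimilarity quotient blocks:
  B0 = {m0}
  B1 = {m1}
  B2 = {m2, n2}
  B3 = {n0}
  B4 = {n1}
m0 ∈ B0, n0 ∈ B3 → different blocks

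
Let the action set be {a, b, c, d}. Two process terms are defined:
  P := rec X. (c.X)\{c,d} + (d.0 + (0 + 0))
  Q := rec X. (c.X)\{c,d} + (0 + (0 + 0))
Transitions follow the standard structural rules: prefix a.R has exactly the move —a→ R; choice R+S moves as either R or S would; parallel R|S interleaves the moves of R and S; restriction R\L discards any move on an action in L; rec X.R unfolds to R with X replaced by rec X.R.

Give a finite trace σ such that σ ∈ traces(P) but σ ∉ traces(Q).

d

P's transition system — 2 states:
  u0 = rec X. (c.X)\{c,d} + (d.0 + (0 + 0)) :: -d-> u1
  u1 = 0 :: stopped
Q's transition system — 1 states:
  v0 = rec X. (c.X)\{c,d} + (0 + (0 + 0)) :: stopped
Run σ = ⟨d⟩ on P: start {u0}
  step 1 (d): {u1}
  — P admits the full trace.
Run σ = ⟨d⟩ on Q: start {v0}
  step 1 (d): ∅ (Q stuck)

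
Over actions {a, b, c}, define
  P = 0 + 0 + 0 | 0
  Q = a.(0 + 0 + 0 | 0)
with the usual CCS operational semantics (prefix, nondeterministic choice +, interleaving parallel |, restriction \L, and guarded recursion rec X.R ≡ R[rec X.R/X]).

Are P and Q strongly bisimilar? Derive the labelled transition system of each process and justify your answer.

not bisimilar

Reachable graph of P (1 states):
  u0 = 0 + 0 + 0 | 0 has moves stopped
Reachable graph of Q (2 states):
  v0 = a.(0 + 0 + 0 | 0) has moves =a=> v1
  v1 = 0 + 0 + 0 | 0 has moves stopped
Coarsest stable partition (strong bisimilarity classes):
  B0 = {u0, v1}
  B1 = {v0}
u0 ∈ B0, v0 ∈ B1 → different blocks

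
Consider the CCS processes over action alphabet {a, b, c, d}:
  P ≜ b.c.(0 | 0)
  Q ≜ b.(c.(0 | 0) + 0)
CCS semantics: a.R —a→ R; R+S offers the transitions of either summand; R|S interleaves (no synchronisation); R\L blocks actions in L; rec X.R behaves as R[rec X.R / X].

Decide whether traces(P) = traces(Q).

trace-equivalent

LTS(P): 3 reachable states
  m0 = b.c.(0 | 0) :: --b--▸ m1
  m1 = c.(0 | 0) :: --c--▸ m2
  m2 = 0 | 0 :: ·
LTS(Q): 3 reachable states
  n0 = b.(c.(0 | 0) + 0) :: --b--▸ n1
  n1 = c.(0 | 0) + 0 :: --c--▸ n2
  n2 = 0 | 0 :: ·
Partition-refinement fixed point:
  B0 = {m0, n0}
  B1 = {m1, n1}
  B2 = {m2, n2}
m0 ∈ B0, n0 ∈ B0 → same block
Bisimilar ⇒ trace-equivalent.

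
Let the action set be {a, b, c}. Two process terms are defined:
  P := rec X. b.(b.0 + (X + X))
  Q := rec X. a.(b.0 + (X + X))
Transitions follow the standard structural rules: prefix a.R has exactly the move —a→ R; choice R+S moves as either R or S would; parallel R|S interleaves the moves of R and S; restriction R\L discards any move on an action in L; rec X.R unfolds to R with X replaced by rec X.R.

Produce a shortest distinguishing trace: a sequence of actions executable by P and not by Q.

b

Reachable graph of P (3 states):
  p0 = rec X. b.(b.0 + (X + X)) has moves =b=> p1
  p1 = b.0 + ((rec X. b.(b.0 + (X + X))) + (rec X. b.(b.0 + (X + X)))) has moves =b=> p1, =b=> p2
  p2 = 0 has moves stopped
Reachable graph of Q (3 states):
  q0 = rec X. a.(b.0 + (X + X)) has moves =a=> q1
  q1 = b.0 + ((rec X. a.(b.0 + (X + X))) + (rec X. a.(b.0 + (X + X)))) has moves =a=> q1, =b=> q2
  q2 = 0 has moves stopped
Run σ = ⟨b⟩ on P: start {p0}
  after b @ step 1: {p1}
  P completes σ.
Run σ = ⟨b⟩ on Q: start {q0}
  after b @ step 1: ∅ (Q stuck)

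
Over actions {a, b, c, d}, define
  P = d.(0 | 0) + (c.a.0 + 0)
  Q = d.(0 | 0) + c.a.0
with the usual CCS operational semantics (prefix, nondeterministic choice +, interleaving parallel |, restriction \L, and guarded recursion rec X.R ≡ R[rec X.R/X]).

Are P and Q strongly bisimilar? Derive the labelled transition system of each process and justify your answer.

P's transition system — 4 states:
  m0 = d.(0 | 0) + (c.a.0 + 0) has moves ··c··> m1, ··d··> m2
  m1 = a.0 has moves ··a··> m3
  m2 = 0 | 0 has moves ·
  m3 = 0 has moves ·
Q's transition system — 4 states:
  n0 = d.(0 | 0) + c.a.0 has moves ··c··> n1, ··d··> n2
  n1 = a.0 has moves ··a··> n3
  n2 = 0 | 0 has moves ·
  n3 = 0 has moves ·
Bisimilarity quotient blocks:
  B0 = {m0, n0}
  B1 = {m2, m3, n2, n3}
  B2 = {m1, n1}
m0 ∈ B0, n0 ∈ B0 → same block

bisimilar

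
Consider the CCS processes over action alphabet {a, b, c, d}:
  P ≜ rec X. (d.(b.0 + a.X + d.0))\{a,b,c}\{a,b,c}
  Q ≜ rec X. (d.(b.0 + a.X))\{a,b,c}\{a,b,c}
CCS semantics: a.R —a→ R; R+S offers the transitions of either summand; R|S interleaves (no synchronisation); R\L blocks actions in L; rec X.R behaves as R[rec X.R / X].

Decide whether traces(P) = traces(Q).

P's transition system — 3 states:
  u0 = rec X. (d.(b.0 + a.X + d.0))\{a,b,c}\{a,b,c} → —d→ u1
  u1 = (b.0 + a.(rec X. (d.(b.0 + a.X + d.0))\{a,b,c}\{a,b,c}) + d.0)\{a,b,c}\{a,b,c} → —d→ u2
  u2 = 0\{a,b,c}\{a,b,c} → ·
Q's transition system — 2 states:
  v0 = rec X. (d.(b.0 + a.X))\{a,b,c}\{a,b,c} → —d→ v1
  v1 = (b.0 + a.(rec X. (d.(b.0 + a.X))\{a,b,c}\{a,b,c}))\{a,b,c}\{a,b,c} → ·
Run σ = ⟨dd⟩ on P: start {u0}
  step 1 (d): {u1}
  step 2 (d): {u2}
  — P admits the full trace.
Run σ = ⟨dd⟩ on Q: start {v0}
  step 1 (d): {v1}
  step 2 (d): no successor for Q

traces(P) ≠ traces(Q) — witness ⟨dd⟩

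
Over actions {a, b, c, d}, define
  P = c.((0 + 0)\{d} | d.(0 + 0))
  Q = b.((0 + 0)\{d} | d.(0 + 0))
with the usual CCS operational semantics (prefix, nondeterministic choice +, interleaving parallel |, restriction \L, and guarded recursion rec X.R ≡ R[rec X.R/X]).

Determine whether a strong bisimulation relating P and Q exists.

P's transition system — 3 states:
  p0 = c.((0 + 0)\{d} | d.(0 + 0)) :: --c--▸ p1
  p1 = (0 + 0)\{d} | d.(0 + 0) :: --d--▸ p2
  p2 = (0 + 0)\{d} | (0 + 0) :: ·
Q's transition system — 3 states:
  q0 = b.((0 + 0)\{d} | d.(0 + 0)) :: --b--▸ q1
  q1 = (0 + 0)\{d} | d.(0 + 0) :: --d--▸ q2
  q2 = (0 + 0)\{d} | (0 + 0) :: ·
Bisimilarity quotient blocks:
  B0 = {p0}
  B1 = {p1, q1}
  B2 = {p2, q2}
  B3 = {q0}
p0 ∈ B0, q0 ∈ B3 → different blocks

P ≁ Q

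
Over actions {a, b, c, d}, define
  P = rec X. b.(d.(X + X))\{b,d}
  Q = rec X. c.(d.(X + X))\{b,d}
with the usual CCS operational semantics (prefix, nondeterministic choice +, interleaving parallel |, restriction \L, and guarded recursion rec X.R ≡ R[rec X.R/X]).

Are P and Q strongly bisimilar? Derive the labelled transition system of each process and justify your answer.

P ≁ Q

P's transition system — 2 states:
  p0 = rec X. b.(d.(X + X))\{b,d} → --b--▸ p1
  p1 = (d.((rec X. b.(d.(X + X))\{b,d}) + (rec X. b.(d.(X + X))\{b,d})))\{b,d} → ·
Q's transition system — 2 states:
  q0 = rec X. c.(d.(X + X))\{b,d} → --c--▸ q1
  q1 = (d.((rec X. c.(d.(X + X))\{b,d}) + (rec X. c.(d.(X + X))\{b,d})))\{b,d} → ·
Bisimilarity quotient blocks:
  B0 = {p0}
  B1 = {p1, q1}
  B2 = {q0}
p0 ∈ B0, q0 ∈ B2 → different blocks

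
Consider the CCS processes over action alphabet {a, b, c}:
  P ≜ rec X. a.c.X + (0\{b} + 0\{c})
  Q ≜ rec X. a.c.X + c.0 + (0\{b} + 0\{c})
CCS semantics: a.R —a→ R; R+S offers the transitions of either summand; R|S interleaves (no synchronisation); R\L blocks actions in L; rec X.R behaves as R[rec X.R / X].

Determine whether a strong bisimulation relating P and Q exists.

NO

P's transition system — 2 states:
  s0 = rec X. a.c.X + (0\{b} + 0\{c}) ⊢ =a=> s1
  s1 = c.(rec X. a.c.X + (0\{b} + 0\{c})) ⊢ =c=> s0
Q's transition system — 3 states:
  t0 = rec X. a.c.X + c.0 + (0\{b} + 0\{c}) ⊢ =a=> t1, =c=> t2
  t1 = c.(rec X. a.c.X + c.0 + (0\{b} + 0\{c})) ⊢ =c=> t0
  t2 = 0 ⊢ ∅
Partition-refinement fixed point:
  B0 = {s0}
  B1 = {s1}
  B2 = {t0}
  B3 = {t1}
  B4 = {t2}
s0 ∈ B0, t0 ∈ B2 → different blocks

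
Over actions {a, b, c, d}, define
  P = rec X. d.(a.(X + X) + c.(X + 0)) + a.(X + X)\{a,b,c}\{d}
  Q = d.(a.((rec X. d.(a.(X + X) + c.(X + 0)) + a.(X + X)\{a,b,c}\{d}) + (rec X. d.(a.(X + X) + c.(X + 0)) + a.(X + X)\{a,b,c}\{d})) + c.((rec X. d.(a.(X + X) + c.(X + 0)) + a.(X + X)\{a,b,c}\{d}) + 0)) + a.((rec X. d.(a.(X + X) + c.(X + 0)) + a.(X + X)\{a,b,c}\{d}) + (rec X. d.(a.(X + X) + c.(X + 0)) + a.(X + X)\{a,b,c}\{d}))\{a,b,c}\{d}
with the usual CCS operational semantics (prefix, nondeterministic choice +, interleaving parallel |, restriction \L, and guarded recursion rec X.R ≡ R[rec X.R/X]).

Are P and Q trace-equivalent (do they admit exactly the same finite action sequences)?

Reachable graph of P (5 states):
  m0 = rec X. d.(a.(X + X) + c.(X + 0)) + a.(X + X)\{a,b,c}\{d} has moves =a=> m1, =d=> m2
  m1 = ((rec X. d.(a.(X + X) + c.(X + 0)) + a.(X + X)\{a,b,c}\{d}) + (rec X. d.(a.(X + X) + c.(X + 0)) + a.(X + X)\{a,b,c}\{d}))\{a,b,c}\{d} has moves stopped
  m2 = a.((rec X. d.(a.(X + X) + c.(X + 0)) + a.(X + X)\{a,b,c}\{d}) + (rec X. d.(a.(X + X) + c.(X + 0)) + a.(X + X)\{a,b,c}\{d})) + c.((rec X. d.(a.(X + X) + c.(X + 0)) + a.(X + X)\{a,b,c}\{d}) + 0) has moves =a=> m3, =c=> m4
  m3 = (rec X. d.(a.(X + X) + c.(X + 0)) + a.(X + X)\{a,b,c}\{d}) + (rec X. d.(a.(X + X) + c.(X + 0)) + a.(X + X)\{a,b,c}\{d}) has moves =a=> m1, =d=> m2
  m4 = (rec X. d.(a.(X + X) + c.(X + 0)) + a.(X + X)\{a,b,c}\{d}) + 0 has moves =a=> m1, =d=> m2
Reachable graph of Q (5 states):
  n0 = d.(a.((rec X. d.(a.(X + X) + c.(X + 0)) + a.(X + X)\{a,b,c}\{d}) + (rec X. d.(a.(X + X) + c.(X + 0)) + a.(X + X)\{a,b,c}\{d})) + c.((rec X. d.(a.(X + X) + c.(X + 0)) + a.(X + X)\{a,b,c}\{d}) + 0)) + a.((rec X. d.(a.(X + X) + c.(X + 0)) + a.(X + X)\{a,b,c}\{d}) + (rec X. d.(a.(X + X) + c.(X + 0)) + a.(X + X)\{a,b,c}\{d}))\{a,b,c}\{d} has moves =a=> n1, =d=> n2
  n1 = ((rec X. d.(a.(X + X) + c.(X + 0)) + a.(X + X)\{a,b,c}\{d}) + (rec X. d.(a.(X + X) + c.(X + 0)) + a.(X + X)\{a,b,c}\{d}))\{a,b,c}\{d} has moves stopped
  n2 = a.((rec X. d.(a.(X + X) + c.(X + 0)) + a.(X + X)\{a,b,c}\{d}) + (rec X. d.(a.(X + X) + c.(X + 0)) + a.(X + X)\{a,b,c}\{d})) + c.((rec X. d.(a.(X + X) + c.(X + 0)) + a.(X + X)\{a,b,c}\{d}) + 0) has moves =a=> n3, =c=> n4
  n3 = (rec X. d.(a.(X + X) + c.(X + 0)) + a.(X + X)\{a,b,c}\{d}) + (rec X. d.(a.(X + X) + c.(X + 0)) + a.(X + X)\{a,b,c}\{d}) has moves =a=> n1, =d=> n2
  n4 = (rec X. d.(a.(X + X) + c.(X + 0)) + a.(X + X)\{a,b,c}\{d}) + 0 has moves =a=> n1, =d=> n2
Bisimilarity quotient blocks:
  B0 = {m0, m3, m4, n0, n3, n4}
  B1 = {m1, n1}
  B2 = {m2, n2}
m0 ∈ B0, n0 ∈ B0 → same block
Bisimilar ⇒ trace-equivalent.

traces(P) = traces(Q)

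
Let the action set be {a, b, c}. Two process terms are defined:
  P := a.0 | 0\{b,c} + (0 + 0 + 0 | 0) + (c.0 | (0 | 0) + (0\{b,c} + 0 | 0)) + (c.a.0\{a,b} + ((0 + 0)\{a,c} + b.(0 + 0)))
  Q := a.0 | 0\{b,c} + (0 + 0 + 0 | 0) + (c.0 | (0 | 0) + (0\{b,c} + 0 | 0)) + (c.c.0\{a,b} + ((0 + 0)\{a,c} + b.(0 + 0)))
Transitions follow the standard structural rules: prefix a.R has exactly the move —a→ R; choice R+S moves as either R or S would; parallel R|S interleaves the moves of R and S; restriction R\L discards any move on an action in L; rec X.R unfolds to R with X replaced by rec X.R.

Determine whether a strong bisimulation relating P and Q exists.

Reachable graph of P (6 states):
  s0 = a.0 | 0\{b,c} + (0 + 0 + 0 | 0) + (c.0 | (0 | 0) + (0\{b,c} + 0 | 0)) + (c.a.0\{a,b} + ((0 + 0)\{a,c} + b.(0 + 0))) → =a=> s1, =b=> s2, =c=> s3, =c=> s4
  s1 = 0 | 0\{b,c} → ∅
  s2 = 0 + 0 → ∅
  s3 = 0 | (0 | 0) → ∅
  s4 = a.0\{a,b} → =a=> s5
  s5 = 0\{a,b} → ∅
Reachable graph of Q (6 states):
  t0 = a.0 | 0\{b,c} + (0 + 0 + 0 | 0) + (c.0 | (0 | 0) + (0\{b,c} + 0 | 0)) + (c.c.0\{a,b} + ((0 + 0)\{a,c} + b.(0 + 0))) → =a=> t1, =b=> t2, =c=> t3, =c=> t4
  t1 = 0 | 0\{b,c} → ∅
  t2 = 0 + 0 → ∅
  t3 = 0 | (0 | 0) → ∅
  t4 = c.0\{a,b} → =c=> t5
  t5 = 0\{a,b} → ∅
Coarsest stable partition (strong bisimilarity classes):
  B0 = {s0}
  B1 = {s1, s2, s3, s5, t1, t2, t3, t5}
  B2 = {s4}
  B3 = {t0}
  B4 = {t4}
s0 ∈ B0, t0 ∈ B3 → different blocks

not bisimilar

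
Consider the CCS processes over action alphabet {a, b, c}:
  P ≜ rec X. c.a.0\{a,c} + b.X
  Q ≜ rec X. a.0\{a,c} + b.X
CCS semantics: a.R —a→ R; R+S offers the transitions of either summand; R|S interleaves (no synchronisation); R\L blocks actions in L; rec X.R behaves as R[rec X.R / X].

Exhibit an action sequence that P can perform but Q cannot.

LTS(P): 3 reachable states
  p0 = rec X. c.a.0\{a,c} + b.X :: --b--▸ p0, --c--▸ p1
  p1 = a.0\{a,c} :: --a--▸ p2
  p2 = 0\{a,c} :: ∅
LTS(Q): 2 reachable states
  q0 = rec X. a.0\{a,c} + b.X :: --a--▸ q1, --b--▸ q0
  q1 = 0\{a,c} :: ∅
Trace ⟨c⟩ through P, begin at {p0}:
  [1] c ⇒ {p1}
  — P admits the full trace.
Trace ⟨c⟩ through Q, begin at {q0}:
  [1] c ⇒ no successor for Q

c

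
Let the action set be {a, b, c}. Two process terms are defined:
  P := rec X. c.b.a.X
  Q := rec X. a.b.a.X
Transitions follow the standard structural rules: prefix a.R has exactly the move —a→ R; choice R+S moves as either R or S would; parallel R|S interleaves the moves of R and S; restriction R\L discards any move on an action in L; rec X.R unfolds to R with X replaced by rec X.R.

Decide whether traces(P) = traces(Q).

P's transition system — 3 states:
  p0 = rec X. c.b.a.X | =c=> p1
  p1 = b.a.(rec X. c.b.a.X) | =b=> p2
  p2 = a.(rec X. c.b.a.X) | =a=> p0
Q's transition system — 3 states:
  q0 = rec X. a.b.a.X | =a=> q1
  q1 = b.a.(rec X. a.b.a.X) | =b=> q2
  q2 = a.(rec X. a.b.a.X) | =a=> q0
Run σ = ⟨c⟩ on P: start {p0}
  step 1 (c): {p1}
  ✓ P
Run σ = ⟨c⟩ on Q: start {q0}
  step 1 (c): no successor for Q

traces(P) ≠ traces(Q) — witness ⟨c⟩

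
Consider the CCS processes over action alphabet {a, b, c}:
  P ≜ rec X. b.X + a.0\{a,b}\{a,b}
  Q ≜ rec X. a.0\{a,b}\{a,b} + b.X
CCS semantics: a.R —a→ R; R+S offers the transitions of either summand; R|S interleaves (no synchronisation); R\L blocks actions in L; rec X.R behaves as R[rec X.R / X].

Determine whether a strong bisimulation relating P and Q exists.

P ~ Q

Reachable graph of P (2 states):
  u0 = rec X. b.X + a.0\{a,b}\{a,b} has moves ··a··> u1, ··b··> u0
  u1 = 0\{a,b}\{a,b} has moves ∅
Reachable graph of Q (2 states):
  v0 = rec X. a.0\{a,b}\{a,b} + b.X has moves ··a··> v1, ··b··> v0
  v1 = 0\{a,b}\{a,b} has moves ∅
Partition-refinement fixed point:
  B0 = {u0, v0}
  B1 = {u1, v1}
u0 ∈ B0, v0 ∈ B0 → same block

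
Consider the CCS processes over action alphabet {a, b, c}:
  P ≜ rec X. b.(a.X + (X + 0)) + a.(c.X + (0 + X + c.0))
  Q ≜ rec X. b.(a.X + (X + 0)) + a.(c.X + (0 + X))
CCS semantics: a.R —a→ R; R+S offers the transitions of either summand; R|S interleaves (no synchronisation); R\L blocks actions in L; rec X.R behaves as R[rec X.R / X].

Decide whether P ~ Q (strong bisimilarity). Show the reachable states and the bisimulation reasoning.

Reachable graph of P (4 states):
  s0 = rec X. b.(a.X + (X + 0)) + a.(c.X + (0 + X + c.0)) has moves -a-> s1, -b-> s2
  s1 = c.(rec X. b.(a.X + (X + 0)) + a.(c.X + (0 + X + c.0))) + (0 + (rec X. b.(a.X + (X + 0)) + a.(c.X + (0 + X + c.0))) + c.0) has moves -a-> s1, -b-> s2, -c-> s0, -c-> s3
  s2 = a.(rec X. b.(a.X + (X + 0)) + a.(c.X + (0 + X + c.0))) + ((rec X. b.(a.X + (X + 0)) + a.(c.X + (0 + X + c.0))) + 0) has moves -a-> s0, -a-> s1, -b-> s2
  s3 = 0 has moves deadlocked
Reachable graph of Q (3 states):
  t0 = rec X. b.(a.X + (X + 0)) + a.(c.X + (0 + X)) has moves -a-> t1, -b-> t2
  t1 = c.(rec X. b.(a.X + (X + 0)) + a.(c.X + (0 + X))) + (0 + (rec X. b.(a.X + (X + 0)) + a.(c.X + (0 + X)))) has moves -a-> t1, -b-> t2, -c-> t0
  t2 = a.(rec X. b.(a.X + (X + 0)) + a.(c.X + (0 + X))) + ((rec X. b.(a.X + (X + 0)) + a.(c.X + (0 + X))) + 0) has moves -a-> t0, -a-> t1, -b-> t2
Bisimilarity quotient blocks:
  B0 = {s0}
  B1 = {s2}
  B2 = {s1}
  B3 = {s3}
  B4 = {t0}
  B5 = {t1}
  B6 = {t2}
s0 ∈ B0, t0 ∈ B4 → different blocks

NO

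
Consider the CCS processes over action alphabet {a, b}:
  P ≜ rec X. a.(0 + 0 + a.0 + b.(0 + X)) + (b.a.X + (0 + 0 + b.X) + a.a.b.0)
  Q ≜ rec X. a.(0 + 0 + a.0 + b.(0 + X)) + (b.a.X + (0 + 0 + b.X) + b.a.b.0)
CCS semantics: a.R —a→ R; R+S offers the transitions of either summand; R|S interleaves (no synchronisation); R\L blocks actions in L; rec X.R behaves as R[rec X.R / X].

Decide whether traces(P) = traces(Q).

P's transition system — 7 states:
  s0 = rec X. a.(0 + 0 + a.0 + b.(0 + X)) + (b.a.X + (0 + 0 + b.X) + a.a.b.0) ⊢ -a-> s1, -a-> s2, -b-> s0, -b-> s3
  s1 = 0 + 0 + a.0 + b.(0 + (rec X. a.(0 + 0 + a.0 + b.(0 + X)) + (b.a.X + (0 + 0 + b.X) + a.a.b.0))) ⊢ -a-> s4, -b-> s5
  s2 = a.b.0 ⊢ -a-> s6
  s3 = a.(rec X. a.(0 + 0 + a.0 + b.(0 + X)) + (b.a.X + (0 + 0 + b.X) + a.a.b.0)) ⊢ -a-> s0
  s4 = 0 ⊢ stopped
  s5 = 0 + (rec X. a.(0 + 0 + a.0 + b.(0 + X)) + (b.a.X + (0 + 0 + b.X) + a.a.b.0)) ⊢ -a-> s1, -a-> s2, -b-> s0, -b-> s3
  s6 = b.0 ⊢ -b-> s4
Q's transition system — 7 states:
  t0 = rec X. a.(0 + 0 + a.0 + b.(0 + X)) + (b.a.X + (0 + 0 + b.X) + b.a.b.0) ⊢ -a-> t1, -b-> t0, -b-> t2, -b-> t3
  t1 = 0 + 0 + a.0 + b.(0 + (rec X. a.(0 + 0 + a.0 + b.(0 + X)) + (b.a.X + (0 + 0 + b.X) + b.a.b.0))) ⊢ -a-> t4, -b-> t5
  t2 = a.(rec X. a.(0 + 0 + a.0 + b.(0 + X)) + (b.a.X + (0 + 0 + b.X) + b.a.b.0)) ⊢ -a-> t0
  t3 = a.b.0 ⊢ -a-> t6
  t4 = 0 ⊢ stopped
  t5 = 0 + (rec X. a.(0 + 0 + a.0 + b.(0 + X)) + (b.a.X + (0 + 0 + b.X) + b.a.b.0)) ⊢ -a-> t1, -b-> t0, -b-> t2, -b-> t3
  t6 = b.0 ⊢ -b-> t4
Executing aab from P (initial set {s0}):
  [1] a ⇒ {s1, s2}
  [2] a ⇒ {s4, s6}
  [3] b ⇒ {s4}
  P completes σ.
Executing aab from Q (initial set {t0}):
  [1] a ⇒ {t1}
  [2] a ⇒ {t4}
  [3] b ⇒ no successor for Q

trace-distinct — witness ⟨aab⟩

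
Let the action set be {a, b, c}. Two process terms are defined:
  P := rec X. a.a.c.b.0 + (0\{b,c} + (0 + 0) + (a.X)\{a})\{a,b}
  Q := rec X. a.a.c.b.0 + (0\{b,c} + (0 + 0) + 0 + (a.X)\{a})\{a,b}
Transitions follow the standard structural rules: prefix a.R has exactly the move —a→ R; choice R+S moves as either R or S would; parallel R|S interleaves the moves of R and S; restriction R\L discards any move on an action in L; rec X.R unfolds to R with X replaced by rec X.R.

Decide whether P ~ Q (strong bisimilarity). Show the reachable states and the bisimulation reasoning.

bisimilar

P's transition system — 5 states:
  p0 = rec X. a.a.c.b.0 + (0\{b,c} + (0 + 0) + (a.X)\{a})\{a,b} ⊢ -a-> p1
  p1 = a.c.b.0 ⊢ -a-> p2
  p2 = c.b.0 ⊢ -c-> p3
  p3 = b.0 ⊢ -b-> p4
  p4 = 0 ⊢ (no moves)
Q's transition system — 5 states:
  q0 = rec X. a.a.c.b.0 + (0\{b,c} + (0 + 0) + 0 + (a.X)\{a})\{a,b} ⊢ -a-> q1
  q1 = a.c.b.0 ⊢ -a-> q2
  q2 = c.b.0 ⊢ -c-> q3
  q3 = b.0 ⊢ -b-> q4
  q4 = 0 ⊢ (no moves)
Coarsest stable partition (strong bisimilarity classes):
  B0 = {p0, q0}
  B1 = {p1, q1}
  B2 = {p2, q2}
  B3 = {p3, q3}
  B4 = {p4, q4}
p0 ∈ B0, q0 ∈ B0 → same block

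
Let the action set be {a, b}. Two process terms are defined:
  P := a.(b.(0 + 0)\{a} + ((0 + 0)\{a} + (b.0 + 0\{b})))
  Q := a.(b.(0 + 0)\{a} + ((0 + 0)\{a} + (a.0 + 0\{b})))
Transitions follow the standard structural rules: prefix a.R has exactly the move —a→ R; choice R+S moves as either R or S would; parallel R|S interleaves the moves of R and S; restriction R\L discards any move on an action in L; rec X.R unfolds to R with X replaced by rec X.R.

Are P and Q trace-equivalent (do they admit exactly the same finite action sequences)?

P's transition system — 4 states:
  p0 = a.(b.(0 + 0)\{a} + ((0 + 0)\{a} + (b.0 + 0\{b}))) | =a=> p1
  p1 = b.(0 + 0)\{a} + ((0 + 0)\{a} + (b.0 + 0\{b})) | =b=> p2, =b=> p3
  p2 = (0 + 0)\{a} | (no moves)
  p3 = 0 | (no moves)
Q's transition system — 4 states:
  q0 = a.(b.(0 + 0)\{a} + ((0 + 0)\{a} + (a.0 + 0\{b}))) | =a=> q1
  q1 = b.(0 + 0)\{a} + ((0 + 0)\{a} + (a.0 + 0\{b})) | =a=> q2, =b=> q3
  q2 = 0 | (no moves)
  q3 = (0 + 0)\{a} | (no moves)
Executing aa from Q (initial set {q0}):
  [1] a ⇒ {q1}
  [2] a ⇒ {q2}
  ✓ Q
Executing aa from P (initial set {p0}):
  [1] a ⇒ {p1}
  [2] a ⇒ ∅  — P cannot continue

traces(P) ≠ traces(Q) — witness ⟨aa⟩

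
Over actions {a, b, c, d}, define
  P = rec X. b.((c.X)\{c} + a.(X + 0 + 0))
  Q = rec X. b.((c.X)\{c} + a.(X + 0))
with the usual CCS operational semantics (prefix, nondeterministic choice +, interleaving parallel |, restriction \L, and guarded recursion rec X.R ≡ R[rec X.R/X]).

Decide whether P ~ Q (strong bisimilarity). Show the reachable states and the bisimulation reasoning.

LTS(P): 3 reachable states
  u0 = rec X. b.((c.X)\{c} + a.(X + 0 + 0)) | —b→ u1
  u1 = (c.(rec X. b.((c.X)\{c} + a.(X + 0 + 0))))\{c} + a.((rec X. b.((c.X)\{c} + a.(X + 0 + 0))) + 0 + 0) | —a→ u2
  u2 = (rec X. b.((c.X)\{c} + a.(X + 0 + 0))) + 0 + 0 | —b→ u1
LTS(Q): 3 reachable states
  v0 = rec X. b.((c.X)\{c} + a.(X + 0)) | —b→ v1
  v1 = (c.(rec X. b.((c.X)\{c} + a.(X + 0))))\{c} + a.((rec X. b.((c.X)\{c} + a.(X + 0))) + 0) | —a→ v2
  v2 = (rec X. b.((c.X)\{c} + a.(X + 0))) + 0 | —b→ v1
Coarsest stable partition (strong bisimilarity classes):
  B0 = {u0, u2, v0, v2}
  B1 = {u1, v1}
u0 ∈ B0, v0 ∈ B0 → same block

bisimilar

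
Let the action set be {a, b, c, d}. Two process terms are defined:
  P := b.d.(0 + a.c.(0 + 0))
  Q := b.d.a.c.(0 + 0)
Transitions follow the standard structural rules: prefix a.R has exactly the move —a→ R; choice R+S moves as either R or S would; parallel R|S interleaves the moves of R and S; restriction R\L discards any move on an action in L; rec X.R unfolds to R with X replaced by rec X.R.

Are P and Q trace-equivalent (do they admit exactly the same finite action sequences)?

trace-equivalent

LTS(P): 5 reachable states
  p0 = b.d.(0 + a.c.(0 + 0)) :: =b=> p1
  p1 = d.(0 + a.c.(0 + 0)) :: =d=> p2
  p2 = 0 + a.c.(0 + 0) :: =a=> p3
  p3 = c.(0 + 0) :: =c=> p4
  p4 = 0 + 0 :: (no moves)
LTS(Q): 5 reachable states
  q0 = b.d.a.c.(0 + 0) :: =b=> q1
  q1 = d.a.c.(0 + 0) :: =d=> q2
  q2 = a.c.(0 + 0) :: =a=> q3
  q3 = c.(0 + 0) :: =c=> q4
  q4 = 0 + 0 :: (no moves)
Bisimilarity quotient blocks:
  B0 = {p0, q0}
  B1 = {p1, q1}
  B2 = {p2, q2}
  B3 = {p3, q3}
  B4 = {p4, q4}
p0 ∈ B0, q0 ∈ B0 → same block
Bisimilar ⇒ trace-equivalent.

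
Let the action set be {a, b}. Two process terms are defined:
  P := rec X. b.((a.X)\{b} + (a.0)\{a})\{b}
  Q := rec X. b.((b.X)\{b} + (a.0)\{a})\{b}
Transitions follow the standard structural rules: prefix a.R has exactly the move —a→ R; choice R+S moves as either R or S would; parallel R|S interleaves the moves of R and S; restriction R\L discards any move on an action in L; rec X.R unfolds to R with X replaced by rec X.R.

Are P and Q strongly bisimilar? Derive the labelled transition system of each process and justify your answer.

LTS(P): 3 reachable states
  u0 = rec X. b.((a.X)\{b} + (a.0)\{a})\{b} → --b--▸ u1
  u1 = ((a.(rec X. b.((a.X)\{b} + (a.0)\{a})\{b}))\{b} + (a.0)\{a})\{b} → --a--▸ u2
  u2 = (rec X. b.((a.X)\{b} + (a.0)\{a})\{b})\{b}\{b} → deadlocked
LTS(Q): 2 reachable states
  v0 = rec X. b.((b.X)\{b} + (a.0)\{a})\{b} → --b--▸ v1
  v1 = ((b.(rec X. b.((b.X)\{b} + (a.0)\{a})\{b}))\{b} + (a.0)\{a})\{b} → deadlocked
Coarsest stable partition (strong bisimilarity classes):
  B0 = {u0}
  B1 = {u1}
  B2 = {u2, v1}
  B3 = {v0}
u0 ∈ B0, v0 ∈ B3 → different blocks

NO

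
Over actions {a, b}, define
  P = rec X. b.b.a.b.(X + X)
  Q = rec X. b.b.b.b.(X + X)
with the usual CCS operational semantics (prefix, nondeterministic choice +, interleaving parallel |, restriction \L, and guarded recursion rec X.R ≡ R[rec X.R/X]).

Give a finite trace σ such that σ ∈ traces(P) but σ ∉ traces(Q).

bba

LTS(P): 5 reachable states
  m0 = rec X. b.b.a.b.(X + X) | -b-> m1
  m1 = b.a.b.((rec X. b.b.a.b.(X + X)) + (rec X. b.b.a.b.(X + X))) | -b-> m2
  m2 = a.b.((rec X. b.b.a.b.(X + X)) + (rec X. b.b.a.b.(X + X))) | -a-> m3
  m3 = b.((rec X. b.b.a.b.(X + X)) + (rec X. b.b.a.b.(X + X))) | -b-> m4
  m4 = (rec X. b.b.a.b.(X + X)) + (rec X. b.b.a.b.(X + X)) | -b-> m1
LTS(Q): 5 reachable states
  n0 = rec X. b.b.b.b.(X + X) | -b-> n1
  n1 = b.b.b.((rec X. b.b.b.b.(X + X)) + (rec X. b.b.b.b.(X + X))) | -b-> n2
  n2 = b.b.((rec X. b.b.b.b.(X + X)) + (rec X. b.b.b.b.(X + X))) | -b-> n3
  n3 = b.((rec X. b.b.b.b.(X + X)) + (rec X. b.b.b.b.(X + X))) | -b-> n4
  n4 = (rec X. b.b.b.b.(X + X)) + (rec X. b.b.b.b.(X + X)) | -b-> n1
Trace ⟨bba⟩ through P, begin at {m0}:
  [1] b ⇒ {m1}
  [2] b ⇒ {m2}
  [3] a ⇒ {m3}
  — P admits the full trace.
Trace ⟨bba⟩ through Q, begin at {n0}:
  [1] b ⇒ {n1}
  [2] b ⇒ {n2}
  [3] a ⇒ no successor for Q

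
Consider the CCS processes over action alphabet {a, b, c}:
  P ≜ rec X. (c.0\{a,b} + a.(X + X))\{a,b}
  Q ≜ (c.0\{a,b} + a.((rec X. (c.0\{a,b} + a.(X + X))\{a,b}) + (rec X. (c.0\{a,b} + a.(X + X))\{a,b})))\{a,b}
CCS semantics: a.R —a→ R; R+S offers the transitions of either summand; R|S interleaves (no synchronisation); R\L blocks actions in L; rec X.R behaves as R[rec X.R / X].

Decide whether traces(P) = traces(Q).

YES

P's transition system — 2 states:
  s0 = rec X. (c.0\{a,b} + a.(X + X))\{a,b} | -c-> s1
  s1 = 0\{a,b}\{a,b} | (no moves)
Q's transition system — 2 states:
  t0 = (c.0\{a,b} + a.((rec X. (c.0\{a,b} + a.(X + X))\{a,b}) + (rec X. (c.0\{a,b} + a.(X + X))\{a,b})))\{a,b} | -c-> t1
  t1 = 0\{a,b}\{a,b} | (no moves)
Partition-refinement fixed point:
  B0 = {s0, t0}
  B1 = {s1, t1}
s0 ∈ B0, t0 ∈ B0 → same block
Bisimilar ⇒ trace-equivalent.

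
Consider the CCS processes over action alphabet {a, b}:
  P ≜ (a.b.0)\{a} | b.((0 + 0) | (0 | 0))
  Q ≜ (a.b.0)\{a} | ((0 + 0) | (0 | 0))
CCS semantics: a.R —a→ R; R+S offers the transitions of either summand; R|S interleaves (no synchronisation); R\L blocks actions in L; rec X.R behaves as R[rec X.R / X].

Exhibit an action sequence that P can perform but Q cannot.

b

LTS(P): 2 reachable states
  s0 = (a.b.0)\{a} | b.((0 + 0) | (0 | 0)) | —b→ s1
  s1 = (a.b.0)\{a} | ((0 + 0) | (0 | 0)) | stopped
LTS(Q): 1 reachable states
  t0 = (a.b.0)\{a} | ((0 + 0) | (0 | 0)) | stopped
Trace ⟨b⟩ through P, begin at {s0}:
  step 1 (b): {s1}
  ✓ P
Trace ⟨b⟩ through Q, begin at {t0}:
  step 1 (b): ∅ (Q stuck)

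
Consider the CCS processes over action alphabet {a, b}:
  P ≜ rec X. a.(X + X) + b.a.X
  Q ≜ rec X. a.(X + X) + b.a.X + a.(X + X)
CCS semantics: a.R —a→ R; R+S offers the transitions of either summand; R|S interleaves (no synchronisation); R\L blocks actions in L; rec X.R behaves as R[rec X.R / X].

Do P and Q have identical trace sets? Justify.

LTS(P): 3 reachable states
  m0 = rec X. a.(X + X) + b.a.X → ··a··> m1, ··b··> m2
  m1 = (rec X. a.(X + X) + b.a.X) + (rec X. a.(X + X) + b.a.X) → ··a··> m1, ··b··> m2
  m2 = a.(rec X. a.(X + X) + b.a.X) → ··a··> m0
LTS(Q): 3 reachable states
  n0 = rec X. a.(X + X) + b.a.X + a.(X + X) → ··a··> n1, ··b··> n2
  n1 = (rec X. a.(X + X) + b.a.X + a.(X + X)) + (rec X. a.(X + X) + b.a.X + a.(X + X)) → ··a··> n1, ··b··> n2
  n2 = a.(rec X. a.(X + X) + b.a.X + a.(X + X)) → ··a··> n0
Partition-refinement fixed point:
  B0 = {m0, m1, n0, n1}
  B1 = {m2, n2}
m0 ∈ B0, n0 ∈ B0 → same block
Bisimilar ⇒ trace-equivalent.

trace-equivalent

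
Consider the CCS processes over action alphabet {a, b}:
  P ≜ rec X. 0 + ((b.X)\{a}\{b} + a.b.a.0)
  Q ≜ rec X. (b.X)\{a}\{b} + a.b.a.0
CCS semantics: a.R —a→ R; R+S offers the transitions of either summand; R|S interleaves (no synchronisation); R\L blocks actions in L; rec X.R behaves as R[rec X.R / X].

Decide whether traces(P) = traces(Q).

trace-equivalent

P's transition system — 4 states:
  p0 = rec X. 0 + ((b.X)\{a}\{b} + a.b.a.0) :: ··a··> p1
  p1 = b.a.0 :: ··b··> p2
  p2 = a.0 :: ··a··> p3
  p3 = 0 :: stopped
Q's transition system — 4 states:
  q0 = rec X. (b.X)\{a}\{b} + a.b.a.0 :: ··a··> q1
  q1 = b.a.0 :: ··b··> q2
  q2 = a.0 :: ··a··> q3
  q3 = 0 :: stopped
Bisimilarity quotient blocks:
  B0 = {p0, q0}
  B1 = {p1, q1}
  B2 = {p2, q2}
  B3 = {p3, q3}
p0 ∈ B0, q0 ∈ B0 → same block
Bisimilar ⇒ trace-equivalent.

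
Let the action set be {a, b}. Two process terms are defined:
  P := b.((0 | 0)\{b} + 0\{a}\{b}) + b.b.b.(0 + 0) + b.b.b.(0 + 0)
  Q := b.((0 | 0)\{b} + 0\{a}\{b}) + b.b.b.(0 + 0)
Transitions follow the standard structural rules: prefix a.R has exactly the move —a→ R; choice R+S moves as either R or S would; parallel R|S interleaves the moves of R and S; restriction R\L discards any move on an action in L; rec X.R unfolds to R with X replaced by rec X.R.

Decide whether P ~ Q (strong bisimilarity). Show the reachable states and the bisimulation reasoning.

P ~ Q

LTS(P): 5 reachable states
  p0 = b.((0 | 0)\{b} + 0\{a}\{b}) + b.b.b.(0 + 0) + b.b.b.(0 + 0) :: =b=> p1, =b=> p2
  p1 = (0 | 0)\{b} + 0\{a}\{b} :: stopped
  p2 = b.b.(0 + 0) :: =b=> p3
  p3 = b.(0 + 0) :: =b=> p4
  p4 = 0 + 0 :: stopped
LTS(Q): 5 reachable states
  q0 = b.((0 | 0)\{b} + 0\{a}\{b}) + b.b.b.(0 + 0) :: =b=> q1, =b=> q2
  q1 = (0 | 0)\{b} + 0\{a}\{b} :: stopped
  q2 = b.b.(0 + 0) :: =b=> q3
  q3 = b.(0 + 0) :: =b=> q4
  q4 = 0 + 0 :: stopped
Partition-refinement fixed point:
  B0 = {p0, q0}
  B1 = {p2, q2}
  B2 = {p3, q3}
  B3 = {p1, p4, q1, q4}
p0 ∈ B0, q0 ∈ B0 → same block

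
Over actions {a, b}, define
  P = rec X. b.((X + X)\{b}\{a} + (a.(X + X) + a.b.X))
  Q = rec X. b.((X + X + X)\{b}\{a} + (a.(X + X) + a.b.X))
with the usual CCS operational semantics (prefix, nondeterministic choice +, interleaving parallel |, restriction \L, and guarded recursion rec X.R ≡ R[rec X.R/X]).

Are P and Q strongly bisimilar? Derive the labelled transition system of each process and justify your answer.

Reachable graph of P (4 states):
  u0 = rec X. b.((X + X)\{b}\{a} + (a.(X + X) + a.b.X)) | —b→ u1
  u1 = ((rec X. b.((X + X)\{b}\{a} + (a.(X + X) + a.b.X))) + (rec X. b.((X + X)\{b}\{a} + (a.(X + X) + a.b.X))))\{b}\{a} + (a.((rec X. b.((X + X)\{b}\{a} + (a.(X + X) + a.b.X))) + (rec X. b.((X + X)\{b}\{a} + (a.(X + X) + a.b.X)))) + a.b.(rec X. b.((X + X)\{b}\{a} + (a.(X + X) + a.b.X)))) | —a→ u2, —a→ u3
  u2 = (rec X. b.((X + X)\{b}\{a} + (a.(X + X) + a.b.X))) + (rec X. b.((X + X)\{b}\{a} + (a.(X + X) + a.b.X))) | —b→ u1
  u3 = b.(rec X. b.((X + X)\{b}\{a} + (a.(X + X) + a.b.X))) | —b→ u0
Reachable graph of Q (4 states):
  v0 = rec X. b.((X + X + X)\{b}\{a} + (a.(X + X) + a.b.X)) | —b→ v1
  v1 = ((rec X. b.((X + X + X)\{b}\{a} + (a.(X + X) + a.b.X))) + (rec X. b.((X + X + X)\{b}\{a} + (a.(X + X) + a.b.X))) + (rec X. b.((X + X + X)\{b}\{a} + (a.(X + X) + a.b.X))))\{b}\{a} + (a.((rec X. b.((X + X + X)\{b}\{a} + (a.(X + X) + a.b.X))) + (rec X. b.((X + X + X)\{b}\{a} + (a.(X + X) + a.b.X)))) + a.b.(rec X. b.((X + X + X)\{b}\{a} + (a.(X + X) + a.b.X)))) | —a→ v2, —a→ v3
  v2 = (rec X. b.((X + X + X)\{b}\{a} + (a.(X + X) + a.b.X))) + (rec X. b.((X + X + X)\{b}\{a} + (a.(X + X) + a.b.X))) | —b→ v1
  v3 = b.(rec X. b.((X + X + X)\{b}\{a} + (a.(X + X) + a.b.X))) | —b→ v0
Coarsest stable partition (strong bisimilarity classes):
  B0 = {u0, u2, v0, v2}
  B1 = {u1, v1}
  B2 = {u3, v3}
u0 ∈ B0, v0 ∈ B0 → same block

P ~ Q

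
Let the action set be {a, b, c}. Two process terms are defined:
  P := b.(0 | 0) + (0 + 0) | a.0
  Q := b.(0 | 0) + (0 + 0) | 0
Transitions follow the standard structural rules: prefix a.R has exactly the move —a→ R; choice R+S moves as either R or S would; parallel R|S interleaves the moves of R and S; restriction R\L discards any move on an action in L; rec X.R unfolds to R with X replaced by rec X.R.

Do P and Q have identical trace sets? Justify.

traces(P) ≠ traces(Q) — witness ⟨a⟩

P's transition system — 3 states:
  m0 = b.(0 | 0) + (0 + 0) | a.0 :: —a→ m1, —b→ m2
  m1 = (0 + 0) | 0 :: (no moves)
  m2 = 0 | 0 :: (no moves)
Q's transition system — 2 states:
  n0 = b.(0 | 0) + (0 + 0) | 0 :: —b→ n1
  n1 = 0 | 0 :: (no moves)
Executing a from P (initial set {m0}):
  [1] a ⇒ {m1}
  — P admits the full trace.
Executing a from Q (initial set {n0}):
  [1] a ⇒ ∅  — Q cannot continue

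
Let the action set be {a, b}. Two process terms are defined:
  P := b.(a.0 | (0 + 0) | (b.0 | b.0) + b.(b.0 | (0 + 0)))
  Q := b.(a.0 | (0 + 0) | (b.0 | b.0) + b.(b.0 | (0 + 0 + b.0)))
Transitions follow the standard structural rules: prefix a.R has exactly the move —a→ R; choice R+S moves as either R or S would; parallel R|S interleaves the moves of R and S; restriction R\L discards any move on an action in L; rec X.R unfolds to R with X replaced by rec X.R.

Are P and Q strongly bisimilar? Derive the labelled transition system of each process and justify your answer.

not bisimilar

P's transition system — 11 states:
  s0 = b.(a.0 | (0 + 0) | (b.0 | b.0) + b.(b.0 | (0 + 0))) :: —b→ s1
  s1 = a.0 | (0 + 0) | (b.0 | b.0) + b.(b.0 | (0 + 0)) :: —a→ s2, —b→ s3, —b→ s4, —b→ s5
  s2 = 0 | (0 + 0) | (b.0 | b.0) :: —b→ s6, —b→ s7
  s3 = a.0 | (0 + 0) | (0 | b.0) :: —a→ s6, —b→ s8
  s4 = a.0 | (0 + 0) | (b.0 | 0) :: —a→ s7, —b→ s8
  s5 = b.0 | (0 + 0) :: —b→ s9
  s6 = 0 | (0 + 0) | (0 | b.0) :: —b→ s10
  s7 = 0 | (0 + 0) | (b.0 | 0) :: —b→ s10
  s8 = a.0 | (0 + 0) | (0 | 0) :: —a→ s10
  s9 = 0 | (0 + 0) :: (no moves)
  s10 = 0 | (0 + 0) | (0 | 0) :: (no moves)
Q's transition system — 13 states:
  t0 = b.(a.0 | (0 + 0) | (b.0 | b.0) + b.(b.0 | (0 + 0 + b.0))) :: —b→ t1
  t1 = a.0 | (0 + 0) | (b.0 | b.0) + b.(b.0 | (0 + 0 + b.0)) :: —a→ t2, —b→ t3, —b→ t4, —b→ t5
  t2 = 0 | (0 + 0) | (b.0 | b.0) :: —b→ t6, —b→ t7
  t3 = a.0 | (0 + 0) | (0 | b.0) :: —a→ t6, —b→ t8
  t4 = a.0 | (0 + 0) | (b.0 | 0) :: —a→ t7, —b→ t8
  t5 = b.0 | (0 + 0 + b.0) :: —b→ t10, —b→ t9
  t6 = 0 | (0 + 0) | (0 | b.0) :: —b→ t11
  t7 = 0 | (0 + 0) | (b.0 | 0) :: —b→ t11
  t8 = a.0 | (0 + 0) | (0 | 0) :: —a→ t11
  t9 = 0 | (0 + 0 + b.0) :: —b→ t12
  t10 = b.0 | 0 :: —b→ t12
  t11 = 0 | (0 + 0) | (0 | 0) :: (no moves)
  t12 = 0 | 0 :: (no moves)
Coarsest stable partition (strong bisimilarity classes):
  B0 = {s0}
  B1 = {s1}
  B2 = {s3, s4, t3, t4}
  B3 = {s8, t8}
  B4 = {s10, s9, t11, t12}
  B5 = {s5, s6, s7, t10, t6, t7, t9}
  B6 = {s2, t2, t5}
  B7 = {t0}
  B8 = {t1}
s0 ∈ B0, t0 ∈ B7 → different blocks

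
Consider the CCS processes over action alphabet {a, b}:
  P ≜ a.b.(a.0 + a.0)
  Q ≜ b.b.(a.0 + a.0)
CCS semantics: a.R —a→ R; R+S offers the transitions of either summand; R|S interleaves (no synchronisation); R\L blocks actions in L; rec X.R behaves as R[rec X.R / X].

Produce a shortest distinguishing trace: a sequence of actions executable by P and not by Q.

a

LTS(P): 4 reachable states
  s0 = a.b.(a.0 + a.0) → -a-> s1
  s1 = b.(a.0 + a.0) → -b-> s2
  s2 = a.0 + a.0 → -a-> s3
  s3 = 0 → ∅
LTS(Q): 4 reachable states
  t0 = b.b.(a.0 + a.0) → -b-> t1
  t1 = b.(a.0 + a.0) → -b-> t2
  t2 = a.0 + a.0 → -a-> t3
  t3 = 0 → ∅
Trace ⟨a⟩ through P, begin at {s0}:
  step 1 (a): {s1}
  ✓ P
Trace ⟨a⟩ through Q, begin at {t0}:
  step 1 (a): ∅  — Q cannot continue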